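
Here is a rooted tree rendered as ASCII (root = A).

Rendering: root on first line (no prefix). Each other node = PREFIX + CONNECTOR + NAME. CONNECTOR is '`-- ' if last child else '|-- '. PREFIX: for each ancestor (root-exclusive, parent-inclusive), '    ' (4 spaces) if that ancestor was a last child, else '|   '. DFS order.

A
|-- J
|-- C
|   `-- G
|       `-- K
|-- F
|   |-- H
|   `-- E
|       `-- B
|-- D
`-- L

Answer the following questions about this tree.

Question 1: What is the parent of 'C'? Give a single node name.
Answer: A

Derivation:
Scan adjacency: C appears as child of A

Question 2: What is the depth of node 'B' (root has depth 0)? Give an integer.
Path from root to B: A -> F -> E -> B
Depth = number of edges = 3

Answer: 3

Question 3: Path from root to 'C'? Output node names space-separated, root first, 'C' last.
Answer: A C

Derivation:
Walk down from root: A -> C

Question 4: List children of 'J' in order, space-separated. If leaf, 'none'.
Node J's children (from adjacency): (leaf)

Answer: none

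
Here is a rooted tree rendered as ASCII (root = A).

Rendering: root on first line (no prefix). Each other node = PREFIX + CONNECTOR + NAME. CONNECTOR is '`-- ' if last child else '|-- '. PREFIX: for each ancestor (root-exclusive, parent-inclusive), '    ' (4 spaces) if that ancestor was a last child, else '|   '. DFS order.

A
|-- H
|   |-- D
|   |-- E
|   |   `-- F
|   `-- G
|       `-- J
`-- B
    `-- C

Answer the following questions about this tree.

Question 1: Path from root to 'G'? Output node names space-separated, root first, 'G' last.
Walk down from root: A -> H -> G

Answer: A H G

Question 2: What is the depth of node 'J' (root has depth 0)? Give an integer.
Path from root to J: A -> H -> G -> J
Depth = number of edges = 3

Answer: 3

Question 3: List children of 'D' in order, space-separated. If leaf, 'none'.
Answer: none

Derivation:
Node D's children (from adjacency): (leaf)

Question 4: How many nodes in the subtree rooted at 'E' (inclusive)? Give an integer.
Subtree rooted at E contains: E, F
Count = 2

Answer: 2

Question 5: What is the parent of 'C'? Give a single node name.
Answer: B

Derivation:
Scan adjacency: C appears as child of B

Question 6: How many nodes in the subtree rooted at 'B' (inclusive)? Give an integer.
Subtree rooted at B contains: B, C
Count = 2

Answer: 2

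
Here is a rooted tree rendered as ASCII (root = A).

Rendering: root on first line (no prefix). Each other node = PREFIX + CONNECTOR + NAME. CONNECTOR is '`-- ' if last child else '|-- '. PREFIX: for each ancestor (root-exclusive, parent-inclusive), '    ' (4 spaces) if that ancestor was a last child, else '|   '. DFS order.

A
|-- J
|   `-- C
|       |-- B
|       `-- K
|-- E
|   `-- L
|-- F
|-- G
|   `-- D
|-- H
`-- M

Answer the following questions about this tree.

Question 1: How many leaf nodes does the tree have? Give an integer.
Answer: 7

Derivation:
Leaves (nodes with no children): B, D, F, H, K, L, M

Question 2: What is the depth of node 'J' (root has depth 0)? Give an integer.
Path from root to J: A -> J
Depth = number of edges = 1

Answer: 1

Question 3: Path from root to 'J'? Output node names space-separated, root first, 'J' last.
Answer: A J

Derivation:
Walk down from root: A -> J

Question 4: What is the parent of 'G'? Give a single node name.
Answer: A

Derivation:
Scan adjacency: G appears as child of A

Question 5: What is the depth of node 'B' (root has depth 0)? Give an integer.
Path from root to B: A -> J -> C -> B
Depth = number of edges = 3

Answer: 3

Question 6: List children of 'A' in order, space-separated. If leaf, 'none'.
Answer: J E F G H M

Derivation:
Node A's children (from adjacency): J, E, F, G, H, M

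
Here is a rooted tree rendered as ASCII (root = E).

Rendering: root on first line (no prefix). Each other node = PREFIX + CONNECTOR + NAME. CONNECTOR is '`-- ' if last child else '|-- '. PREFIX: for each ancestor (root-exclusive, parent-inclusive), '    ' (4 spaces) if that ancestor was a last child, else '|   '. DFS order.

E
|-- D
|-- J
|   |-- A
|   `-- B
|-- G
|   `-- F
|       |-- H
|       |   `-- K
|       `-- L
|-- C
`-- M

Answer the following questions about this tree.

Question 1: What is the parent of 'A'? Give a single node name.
Answer: J

Derivation:
Scan adjacency: A appears as child of J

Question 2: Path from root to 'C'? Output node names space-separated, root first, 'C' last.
Answer: E C

Derivation:
Walk down from root: E -> C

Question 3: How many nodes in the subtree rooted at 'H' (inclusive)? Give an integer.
Subtree rooted at H contains: H, K
Count = 2

Answer: 2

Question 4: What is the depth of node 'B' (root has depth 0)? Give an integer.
Answer: 2

Derivation:
Path from root to B: E -> J -> B
Depth = number of edges = 2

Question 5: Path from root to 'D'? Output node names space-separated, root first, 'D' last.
Answer: E D

Derivation:
Walk down from root: E -> D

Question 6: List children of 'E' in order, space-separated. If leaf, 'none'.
Node E's children (from adjacency): D, J, G, C, M

Answer: D J G C M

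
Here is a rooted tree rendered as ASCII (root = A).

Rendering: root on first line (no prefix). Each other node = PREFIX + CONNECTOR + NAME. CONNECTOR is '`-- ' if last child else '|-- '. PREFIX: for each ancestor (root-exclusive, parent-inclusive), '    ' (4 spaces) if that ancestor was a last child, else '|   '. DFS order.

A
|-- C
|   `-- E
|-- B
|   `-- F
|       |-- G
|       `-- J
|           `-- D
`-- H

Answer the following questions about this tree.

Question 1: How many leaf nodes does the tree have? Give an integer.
Answer: 4

Derivation:
Leaves (nodes with no children): D, E, G, H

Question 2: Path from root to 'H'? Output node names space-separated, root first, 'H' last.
Walk down from root: A -> H

Answer: A H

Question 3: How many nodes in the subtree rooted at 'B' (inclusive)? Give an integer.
Subtree rooted at B contains: B, D, F, G, J
Count = 5

Answer: 5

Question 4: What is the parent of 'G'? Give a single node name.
Answer: F

Derivation:
Scan adjacency: G appears as child of F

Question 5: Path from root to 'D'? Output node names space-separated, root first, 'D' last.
Walk down from root: A -> B -> F -> J -> D

Answer: A B F J D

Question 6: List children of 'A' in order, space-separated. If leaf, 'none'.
Answer: C B H

Derivation:
Node A's children (from adjacency): C, B, H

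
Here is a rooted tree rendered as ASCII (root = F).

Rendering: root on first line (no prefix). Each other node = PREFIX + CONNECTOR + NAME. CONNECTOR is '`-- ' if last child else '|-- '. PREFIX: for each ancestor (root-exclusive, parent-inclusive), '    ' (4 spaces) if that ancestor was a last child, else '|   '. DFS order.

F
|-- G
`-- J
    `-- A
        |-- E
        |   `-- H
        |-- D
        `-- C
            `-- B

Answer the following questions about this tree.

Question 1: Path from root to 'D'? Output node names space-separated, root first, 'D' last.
Answer: F J A D

Derivation:
Walk down from root: F -> J -> A -> D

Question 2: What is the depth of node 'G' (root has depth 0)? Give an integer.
Path from root to G: F -> G
Depth = number of edges = 1

Answer: 1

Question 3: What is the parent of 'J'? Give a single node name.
Answer: F

Derivation:
Scan adjacency: J appears as child of F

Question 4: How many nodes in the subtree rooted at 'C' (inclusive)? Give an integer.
Subtree rooted at C contains: B, C
Count = 2

Answer: 2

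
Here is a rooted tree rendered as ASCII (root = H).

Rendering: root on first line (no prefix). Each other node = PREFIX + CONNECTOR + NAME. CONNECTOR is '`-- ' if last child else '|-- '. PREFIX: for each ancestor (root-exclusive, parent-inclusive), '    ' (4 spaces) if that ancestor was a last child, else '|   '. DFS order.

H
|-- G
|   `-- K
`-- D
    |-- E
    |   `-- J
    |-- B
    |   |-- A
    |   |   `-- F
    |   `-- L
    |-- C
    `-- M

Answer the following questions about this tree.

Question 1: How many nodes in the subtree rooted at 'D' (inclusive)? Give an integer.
Answer: 9

Derivation:
Subtree rooted at D contains: A, B, C, D, E, F, J, L, M
Count = 9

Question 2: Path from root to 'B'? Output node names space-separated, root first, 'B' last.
Walk down from root: H -> D -> B

Answer: H D B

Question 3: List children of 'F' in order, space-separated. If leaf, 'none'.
Node F's children (from adjacency): (leaf)

Answer: none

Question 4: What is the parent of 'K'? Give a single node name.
Answer: G

Derivation:
Scan adjacency: K appears as child of G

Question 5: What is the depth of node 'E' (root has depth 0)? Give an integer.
Answer: 2

Derivation:
Path from root to E: H -> D -> E
Depth = number of edges = 2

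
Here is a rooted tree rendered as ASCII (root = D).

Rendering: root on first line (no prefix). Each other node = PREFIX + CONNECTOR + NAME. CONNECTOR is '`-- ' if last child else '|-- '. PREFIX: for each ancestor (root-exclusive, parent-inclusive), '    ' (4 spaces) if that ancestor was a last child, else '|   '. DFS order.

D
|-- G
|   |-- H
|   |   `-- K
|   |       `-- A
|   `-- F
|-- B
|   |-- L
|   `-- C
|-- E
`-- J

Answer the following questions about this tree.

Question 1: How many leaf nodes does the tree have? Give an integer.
Answer: 6

Derivation:
Leaves (nodes with no children): A, C, E, F, J, L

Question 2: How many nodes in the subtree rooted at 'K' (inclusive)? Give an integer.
Answer: 2

Derivation:
Subtree rooted at K contains: A, K
Count = 2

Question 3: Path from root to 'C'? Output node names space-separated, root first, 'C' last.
Answer: D B C

Derivation:
Walk down from root: D -> B -> C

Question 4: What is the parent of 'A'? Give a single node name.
Scan adjacency: A appears as child of K

Answer: K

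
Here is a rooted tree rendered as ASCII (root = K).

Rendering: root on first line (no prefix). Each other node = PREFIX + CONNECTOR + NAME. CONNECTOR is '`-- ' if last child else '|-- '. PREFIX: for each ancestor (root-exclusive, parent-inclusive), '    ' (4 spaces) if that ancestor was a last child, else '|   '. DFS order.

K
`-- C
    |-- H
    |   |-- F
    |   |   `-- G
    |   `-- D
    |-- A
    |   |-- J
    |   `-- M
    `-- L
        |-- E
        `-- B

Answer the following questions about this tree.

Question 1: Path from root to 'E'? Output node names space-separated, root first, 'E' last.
Answer: K C L E

Derivation:
Walk down from root: K -> C -> L -> E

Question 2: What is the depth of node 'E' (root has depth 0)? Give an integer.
Answer: 3

Derivation:
Path from root to E: K -> C -> L -> E
Depth = number of edges = 3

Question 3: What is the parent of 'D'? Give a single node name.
Answer: H

Derivation:
Scan adjacency: D appears as child of H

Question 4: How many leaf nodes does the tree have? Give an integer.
Leaves (nodes with no children): B, D, E, G, J, M

Answer: 6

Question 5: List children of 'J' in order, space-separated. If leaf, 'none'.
Answer: none

Derivation:
Node J's children (from adjacency): (leaf)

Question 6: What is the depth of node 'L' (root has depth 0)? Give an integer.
Answer: 2

Derivation:
Path from root to L: K -> C -> L
Depth = number of edges = 2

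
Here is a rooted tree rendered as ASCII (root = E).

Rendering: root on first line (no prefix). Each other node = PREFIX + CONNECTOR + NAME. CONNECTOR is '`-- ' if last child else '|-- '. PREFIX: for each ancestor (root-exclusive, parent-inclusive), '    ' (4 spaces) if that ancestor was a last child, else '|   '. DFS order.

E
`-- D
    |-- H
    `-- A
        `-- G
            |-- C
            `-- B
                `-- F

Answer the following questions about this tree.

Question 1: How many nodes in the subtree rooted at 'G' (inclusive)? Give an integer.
Subtree rooted at G contains: B, C, F, G
Count = 4

Answer: 4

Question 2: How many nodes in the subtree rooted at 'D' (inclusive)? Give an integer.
Answer: 7

Derivation:
Subtree rooted at D contains: A, B, C, D, F, G, H
Count = 7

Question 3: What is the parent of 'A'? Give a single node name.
Scan adjacency: A appears as child of D

Answer: D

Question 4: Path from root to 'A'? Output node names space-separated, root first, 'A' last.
Answer: E D A

Derivation:
Walk down from root: E -> D -> A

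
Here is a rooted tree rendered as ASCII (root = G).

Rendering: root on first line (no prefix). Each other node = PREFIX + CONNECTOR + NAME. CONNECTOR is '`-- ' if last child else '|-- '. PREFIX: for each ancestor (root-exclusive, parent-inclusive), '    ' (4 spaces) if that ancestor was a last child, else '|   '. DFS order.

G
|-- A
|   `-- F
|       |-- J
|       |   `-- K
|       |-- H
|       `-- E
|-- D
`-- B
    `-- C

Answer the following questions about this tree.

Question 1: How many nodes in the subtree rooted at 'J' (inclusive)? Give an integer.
Answer: 2

Derivation:
Subtree rooted at J contains: J, K
Count = 2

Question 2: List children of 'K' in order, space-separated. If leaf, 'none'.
Answer: none

Derivation:
Node K's children (from adjacency): (leaf)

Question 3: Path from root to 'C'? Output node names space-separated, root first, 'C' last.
Answer: G B C

Derivation:
Walk down from root: G -> B -> C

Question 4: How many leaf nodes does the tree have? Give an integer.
Leaves (nodes with no children): C, D, E, H, K

Answer: 5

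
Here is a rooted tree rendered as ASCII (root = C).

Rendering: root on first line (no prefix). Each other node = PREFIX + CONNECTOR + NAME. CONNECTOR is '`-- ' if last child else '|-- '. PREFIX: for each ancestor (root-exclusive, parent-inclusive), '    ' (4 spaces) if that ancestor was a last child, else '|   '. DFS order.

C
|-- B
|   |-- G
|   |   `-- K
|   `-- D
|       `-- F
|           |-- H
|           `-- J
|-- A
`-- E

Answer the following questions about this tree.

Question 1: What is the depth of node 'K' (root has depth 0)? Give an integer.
Answer: 3

Derivation:
Path from root to K: C -> B -> G -> K
Depth = number of edges = 3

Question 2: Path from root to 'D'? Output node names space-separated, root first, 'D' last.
Walk down from root: C -> B -> D

Answer: C B D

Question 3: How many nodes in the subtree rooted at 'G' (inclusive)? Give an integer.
Answer: 2

Derivation:
Subtree rooted at G contains: G, K
Count = 2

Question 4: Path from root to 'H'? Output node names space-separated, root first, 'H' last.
Answer: C B D F H

Derivation:
Walk down from root: C -> B -> D -> F -> H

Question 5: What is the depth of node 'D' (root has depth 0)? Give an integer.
Answer: 2

Derivation:
Path from root to D: C -> B -> D
Depth = number of edges = 2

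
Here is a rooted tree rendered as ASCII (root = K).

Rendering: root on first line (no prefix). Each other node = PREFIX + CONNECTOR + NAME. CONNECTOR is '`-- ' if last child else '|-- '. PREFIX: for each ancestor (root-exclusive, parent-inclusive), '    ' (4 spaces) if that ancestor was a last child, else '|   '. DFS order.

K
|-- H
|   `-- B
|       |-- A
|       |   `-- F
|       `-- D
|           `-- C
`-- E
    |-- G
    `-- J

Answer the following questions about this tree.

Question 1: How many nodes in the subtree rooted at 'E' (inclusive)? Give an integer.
Subtree rooted at E contains: E, G, J
Count = 3

Answer: 3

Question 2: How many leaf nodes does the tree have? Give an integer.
Answer: 4

Derivation:
Leaves (nodes with no children): C, F, G, J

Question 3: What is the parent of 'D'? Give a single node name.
Answer: B

Derivation:
Scan adjacency: D appears as child of B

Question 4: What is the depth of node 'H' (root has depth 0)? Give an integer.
Path from root to H: K -> H
Depth = number of edges = 1

Answer: 1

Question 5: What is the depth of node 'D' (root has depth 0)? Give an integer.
Answer: 3

Derivation:
Path from root to D: K -> H -> B -> D
Depth = number of edges = 3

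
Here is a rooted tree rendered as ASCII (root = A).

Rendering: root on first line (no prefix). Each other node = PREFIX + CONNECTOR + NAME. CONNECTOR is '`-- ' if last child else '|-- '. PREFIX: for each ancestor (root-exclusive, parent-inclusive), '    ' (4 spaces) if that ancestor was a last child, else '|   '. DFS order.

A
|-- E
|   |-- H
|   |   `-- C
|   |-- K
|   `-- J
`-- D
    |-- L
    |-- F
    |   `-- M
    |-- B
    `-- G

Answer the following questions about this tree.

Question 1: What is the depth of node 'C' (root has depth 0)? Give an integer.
Path from root to C: A -> E -> H -> C
Depth = number of edges = 3

Answer: 3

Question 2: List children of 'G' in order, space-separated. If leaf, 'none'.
Answer: none

Derivation:
Node G's children (from adjacency): (leaf)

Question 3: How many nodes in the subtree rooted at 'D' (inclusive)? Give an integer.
Subtree rooted at D contains: B, D, F, G, L, M
Count = 6

Answer: 6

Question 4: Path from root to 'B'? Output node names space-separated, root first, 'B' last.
Answer: A D B

Derivation:
Walk down from root: A -> D -> B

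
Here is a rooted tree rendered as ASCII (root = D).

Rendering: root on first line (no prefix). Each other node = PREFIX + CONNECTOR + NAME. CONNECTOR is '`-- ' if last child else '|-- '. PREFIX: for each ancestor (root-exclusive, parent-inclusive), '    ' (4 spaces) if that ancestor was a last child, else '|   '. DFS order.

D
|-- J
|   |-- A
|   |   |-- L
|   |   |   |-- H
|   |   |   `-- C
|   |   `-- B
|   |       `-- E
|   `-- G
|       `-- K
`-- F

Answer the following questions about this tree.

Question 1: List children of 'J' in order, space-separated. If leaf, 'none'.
Answer: A G

Derivation:
Node J's children (from adjacency): A, G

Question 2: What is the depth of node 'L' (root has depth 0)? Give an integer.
Answer: 3

Derivation:
Path from root to L: D -> J -> A -> L
Depth = number of edges = 3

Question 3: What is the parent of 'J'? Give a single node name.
Scan adjacency: J appears as child of D

Answer: D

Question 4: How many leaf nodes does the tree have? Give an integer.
Answer: 5

Derivation:
Leaves (nodes with no children): C, E, F, H, K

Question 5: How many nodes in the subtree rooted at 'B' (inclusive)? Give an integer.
Subtree rooted at B contains: B, E
Count = 2

Answer: 2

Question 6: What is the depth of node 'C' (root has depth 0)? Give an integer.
Answer: 4

Derivation:
Path from root to C: D -> J -> A -> L -> C
Depth = number of edges = 4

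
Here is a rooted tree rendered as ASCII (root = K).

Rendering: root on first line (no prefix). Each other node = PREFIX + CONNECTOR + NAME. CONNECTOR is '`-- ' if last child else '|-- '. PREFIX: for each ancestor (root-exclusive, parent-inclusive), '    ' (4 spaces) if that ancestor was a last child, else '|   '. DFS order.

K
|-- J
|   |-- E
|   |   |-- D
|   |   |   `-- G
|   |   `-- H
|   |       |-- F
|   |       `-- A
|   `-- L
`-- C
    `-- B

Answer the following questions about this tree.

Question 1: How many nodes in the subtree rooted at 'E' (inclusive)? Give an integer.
Subtree rooted at E contains: A, D, E, F, G, H
Count = 6

Answer: 6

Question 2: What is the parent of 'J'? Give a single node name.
Scan adjacency: J appears as child of K

Answer: K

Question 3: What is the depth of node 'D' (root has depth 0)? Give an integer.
Answer: 3

Derivation:
Path from root to D: K -> J -> E -> D
Depth = number of edges = 3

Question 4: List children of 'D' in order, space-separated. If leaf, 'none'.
Node D's children (from adjacency): G

Answer: G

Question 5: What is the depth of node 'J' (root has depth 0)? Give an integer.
Path from root to J: K -> J
Depth = number of edges = 1

Answer: 1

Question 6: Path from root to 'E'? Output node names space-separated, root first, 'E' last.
Answer: K J E

Derivation:
Walk down from root: K -> J -> E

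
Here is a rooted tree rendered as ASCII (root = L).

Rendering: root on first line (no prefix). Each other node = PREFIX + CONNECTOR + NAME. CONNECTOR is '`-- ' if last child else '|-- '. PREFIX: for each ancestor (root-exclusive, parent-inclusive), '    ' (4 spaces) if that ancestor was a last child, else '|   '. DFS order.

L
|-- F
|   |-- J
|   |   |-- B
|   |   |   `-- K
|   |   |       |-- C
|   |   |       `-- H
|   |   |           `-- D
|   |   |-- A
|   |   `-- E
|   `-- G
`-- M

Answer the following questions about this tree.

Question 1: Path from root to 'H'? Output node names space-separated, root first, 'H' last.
Walk down from root: L -> F -> J -> B -> K -> H

Answer: L F J B K H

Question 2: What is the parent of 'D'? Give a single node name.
Scan adjacency: D appears as child of H

Answer: H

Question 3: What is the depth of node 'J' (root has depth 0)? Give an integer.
Path from root to J: L -> F -> J
Depth = number of edges = 2

Answer: 2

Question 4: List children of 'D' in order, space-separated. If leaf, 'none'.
Answer: none

Derivation:
Node D's children (from adjacency): (leaf)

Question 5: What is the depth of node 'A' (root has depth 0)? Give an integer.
Answer: 3

Derivation:
Path from root to A: L -> F -> J -> A
Depth = number of edges = 3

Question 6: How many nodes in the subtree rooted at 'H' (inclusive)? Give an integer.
Subtree rooted at H contains: D, H
Count = 2

Answer: 2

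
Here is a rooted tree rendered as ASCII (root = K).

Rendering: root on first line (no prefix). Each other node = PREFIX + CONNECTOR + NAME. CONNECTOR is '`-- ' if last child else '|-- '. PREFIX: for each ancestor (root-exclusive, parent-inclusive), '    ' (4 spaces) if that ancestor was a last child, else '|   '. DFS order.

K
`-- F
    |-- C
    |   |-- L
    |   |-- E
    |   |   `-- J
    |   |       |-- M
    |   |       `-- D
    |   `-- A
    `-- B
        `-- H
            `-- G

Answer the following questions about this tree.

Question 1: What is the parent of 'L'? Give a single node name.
Answer: C

Derivation:
Scan adjacency: L appears as child of C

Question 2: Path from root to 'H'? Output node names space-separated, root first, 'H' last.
Answer: K F B H

Derivation:
Walk down from root: K -> F -> B -> H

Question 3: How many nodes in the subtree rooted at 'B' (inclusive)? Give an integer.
Answer: 3

Derivation:
Subtree rooted at B contains: B, G, H
Count = 3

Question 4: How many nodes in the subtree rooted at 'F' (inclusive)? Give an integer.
Subtree rooted at F contains: A, B, C, D, E, F, G, H, J, L, M
Count = 11

Answer: 11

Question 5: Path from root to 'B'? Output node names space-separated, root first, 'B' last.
Answer: K F B

Derivation:
Walk down from root: K -> F -> B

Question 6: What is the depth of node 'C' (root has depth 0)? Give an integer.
Path from root to C: K -> F -> C
Depth = number of edges = 2

Answer: 2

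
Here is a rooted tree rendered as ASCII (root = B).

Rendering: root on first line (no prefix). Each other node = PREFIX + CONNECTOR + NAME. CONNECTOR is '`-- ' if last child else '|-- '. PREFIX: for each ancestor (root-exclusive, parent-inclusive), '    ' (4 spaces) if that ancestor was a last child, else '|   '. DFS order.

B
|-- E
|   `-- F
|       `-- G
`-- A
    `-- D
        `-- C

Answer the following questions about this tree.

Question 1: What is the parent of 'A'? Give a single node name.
Answer: B

Derivation:
Scan adjacency: A appears as child of B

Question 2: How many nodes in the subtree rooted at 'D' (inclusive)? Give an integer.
Answer: 2

Derivation:
Subtree rooted at D contains: C, D
Count = 2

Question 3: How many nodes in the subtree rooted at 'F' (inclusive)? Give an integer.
Answer: 2

Derivation:
Subtree rooted at F contains: F, G
Count = 2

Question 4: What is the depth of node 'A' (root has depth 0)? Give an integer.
Path from root to A: B -> A
Depth = number of edges = 1

Answer: 1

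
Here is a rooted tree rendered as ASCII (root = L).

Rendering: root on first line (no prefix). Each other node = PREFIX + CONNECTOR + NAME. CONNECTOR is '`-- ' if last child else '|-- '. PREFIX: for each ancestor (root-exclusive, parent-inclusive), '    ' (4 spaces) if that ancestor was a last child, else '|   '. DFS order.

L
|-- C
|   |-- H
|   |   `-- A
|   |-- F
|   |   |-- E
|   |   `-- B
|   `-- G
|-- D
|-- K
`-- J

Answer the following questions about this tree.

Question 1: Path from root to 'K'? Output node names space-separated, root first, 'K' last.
Answer: L K

Derivation:
Walk down from root: L -> K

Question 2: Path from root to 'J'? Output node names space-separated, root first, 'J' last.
Answer: L J

Derivation:
Walk down from root: L -> J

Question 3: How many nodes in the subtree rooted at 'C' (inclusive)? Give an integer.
Answer: 7

Derivation:
Subtree rooted at C contains: A, B, C, E, F, G, H
Count = 7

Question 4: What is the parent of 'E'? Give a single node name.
Scan adjacency: E appears as child of F

Answer: F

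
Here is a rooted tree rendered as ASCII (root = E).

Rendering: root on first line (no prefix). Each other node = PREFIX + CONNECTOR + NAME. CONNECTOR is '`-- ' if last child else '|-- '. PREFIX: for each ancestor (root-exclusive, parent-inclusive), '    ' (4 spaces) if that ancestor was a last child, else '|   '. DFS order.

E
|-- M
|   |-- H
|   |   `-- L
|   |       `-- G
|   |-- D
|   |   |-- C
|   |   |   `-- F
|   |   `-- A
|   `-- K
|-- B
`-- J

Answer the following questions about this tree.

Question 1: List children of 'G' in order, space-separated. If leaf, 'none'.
Node G's children (from adjacency): (leaf)

Answer: none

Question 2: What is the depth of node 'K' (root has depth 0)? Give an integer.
Answer: 2

Derivation:
Path from root to K: E -> M -> K
Depth = number of edges = 2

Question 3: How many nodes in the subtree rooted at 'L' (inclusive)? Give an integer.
Subtree rooted at L contains: G, L
Count = 2

Answer: 2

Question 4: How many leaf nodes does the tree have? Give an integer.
Answer: 6

Derivation:
Leaves (nodes with no children): A, B, F, G, J, K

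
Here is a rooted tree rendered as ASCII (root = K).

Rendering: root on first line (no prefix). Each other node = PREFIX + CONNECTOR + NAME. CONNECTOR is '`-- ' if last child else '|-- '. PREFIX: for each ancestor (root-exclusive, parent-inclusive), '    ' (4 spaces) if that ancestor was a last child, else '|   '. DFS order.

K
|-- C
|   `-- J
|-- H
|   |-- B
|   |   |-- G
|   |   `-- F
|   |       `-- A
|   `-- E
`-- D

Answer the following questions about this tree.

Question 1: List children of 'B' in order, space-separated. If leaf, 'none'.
Node B's children (from adjacency): G, F

Answer: G F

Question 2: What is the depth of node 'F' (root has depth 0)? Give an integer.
Answer: 3

Derivation:
Path from root to F: K -> H -> B -> F
Depth = number of edges = 3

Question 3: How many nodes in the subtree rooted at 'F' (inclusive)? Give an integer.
Answer: 2

Derivation:
Subtree rooted at F contains: A, F
Count = 2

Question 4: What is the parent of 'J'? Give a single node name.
Answer: C

Derivation:
Scan adjacency: J appears as child of C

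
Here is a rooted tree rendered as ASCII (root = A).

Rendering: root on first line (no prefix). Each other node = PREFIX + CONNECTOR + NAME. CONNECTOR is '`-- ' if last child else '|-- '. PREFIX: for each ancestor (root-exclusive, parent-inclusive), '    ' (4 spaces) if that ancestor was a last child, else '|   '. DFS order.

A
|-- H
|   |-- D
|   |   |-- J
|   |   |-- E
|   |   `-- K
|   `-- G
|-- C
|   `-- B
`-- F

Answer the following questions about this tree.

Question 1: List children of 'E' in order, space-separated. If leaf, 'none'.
Answer: none

Derivation:
Node E's children (from adjacency): (leaf)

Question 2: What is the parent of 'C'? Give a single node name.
Answer: A

Derivation:
Scan adjacency: C appears as child of A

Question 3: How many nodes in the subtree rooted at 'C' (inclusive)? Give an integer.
Subtree rooted at C contains: B, C
Count = 2

Answer: 2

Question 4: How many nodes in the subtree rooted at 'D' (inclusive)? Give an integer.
Subtree rooted at D contains: D, E, J, K
Count = 4

Answer: 4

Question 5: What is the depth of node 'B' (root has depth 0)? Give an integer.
Answer: 2

Derivation:
Path from root to B: A -> C -> B
Depth = number of edges = 2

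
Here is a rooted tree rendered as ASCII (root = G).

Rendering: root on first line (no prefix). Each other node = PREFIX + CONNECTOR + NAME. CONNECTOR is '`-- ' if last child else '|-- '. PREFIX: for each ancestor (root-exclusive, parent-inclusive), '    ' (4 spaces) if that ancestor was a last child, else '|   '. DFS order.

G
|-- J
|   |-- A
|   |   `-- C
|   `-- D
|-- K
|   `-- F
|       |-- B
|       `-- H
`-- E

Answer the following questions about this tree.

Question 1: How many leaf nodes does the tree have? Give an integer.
Answer: 5

Derivation:
Leaves (nodes with no children): B, C, D, E, H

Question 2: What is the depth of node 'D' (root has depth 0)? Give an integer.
Answer: 2

Derivation:
Path from root to D: G -> J -> D
Depth = number of edges = 2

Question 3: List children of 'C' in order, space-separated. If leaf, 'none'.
Answer: none

Derivation:
Node C's children (from adjacency): (leaf)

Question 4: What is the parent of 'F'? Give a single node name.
Scan adjacency: F appears as child of K

Answer: K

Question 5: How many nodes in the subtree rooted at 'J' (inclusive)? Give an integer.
Answer: 4

Derivation:
Subtree rooted at J contains: A, C, D, J
Count = 4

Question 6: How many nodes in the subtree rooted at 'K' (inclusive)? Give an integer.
Answer: 4

Derivation:
Subtree rooted at K contains: B, F, H, K
Count = 4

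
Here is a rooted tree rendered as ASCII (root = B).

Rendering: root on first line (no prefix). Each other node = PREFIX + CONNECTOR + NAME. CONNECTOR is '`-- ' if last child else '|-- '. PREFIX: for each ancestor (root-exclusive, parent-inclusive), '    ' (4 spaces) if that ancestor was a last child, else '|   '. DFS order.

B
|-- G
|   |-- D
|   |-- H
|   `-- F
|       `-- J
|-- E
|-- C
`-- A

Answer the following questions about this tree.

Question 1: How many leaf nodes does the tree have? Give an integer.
Leaves (nodes with no children): A, C, D, E, H, J

Answer: 6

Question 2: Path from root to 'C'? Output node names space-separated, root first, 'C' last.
Answer: B C

Derivation:
Walk down from root: B -> C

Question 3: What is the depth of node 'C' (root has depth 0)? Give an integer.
Answer: 1

Derivation:
Path from root to C: B -> C
Depth = number of edges = 1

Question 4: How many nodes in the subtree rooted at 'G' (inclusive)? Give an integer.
Subtree rooted at G contains: D, F, G, H, J
Count = 5

Answer: 5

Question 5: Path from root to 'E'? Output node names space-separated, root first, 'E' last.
Walk down from root: B -> E

Answer: B E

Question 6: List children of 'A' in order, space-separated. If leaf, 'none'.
Answer: none

Derivation:
Node A's children (from adjacency): (leaf)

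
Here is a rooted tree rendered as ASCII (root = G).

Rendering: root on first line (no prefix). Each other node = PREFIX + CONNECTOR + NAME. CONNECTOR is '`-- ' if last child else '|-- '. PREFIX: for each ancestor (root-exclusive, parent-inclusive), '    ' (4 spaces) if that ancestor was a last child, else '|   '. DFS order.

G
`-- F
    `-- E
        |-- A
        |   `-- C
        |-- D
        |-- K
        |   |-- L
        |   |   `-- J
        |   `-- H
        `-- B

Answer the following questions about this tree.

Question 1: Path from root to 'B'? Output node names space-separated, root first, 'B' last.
Walk down from root: G -> F -> E -> B

Answer: G F E B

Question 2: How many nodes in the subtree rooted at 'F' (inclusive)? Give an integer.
Subtree rooted at F contains: A, B, C, D, E, F, H, J, K, L
Count = 10

Answer: 10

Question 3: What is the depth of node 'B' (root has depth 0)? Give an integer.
Path from root to B: G -> F -> E -> B
Depth = number of edges = 3

Answer: 3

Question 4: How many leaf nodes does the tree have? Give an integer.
Leaves (nodes with no children): B, C, D, H, J

Answer: 5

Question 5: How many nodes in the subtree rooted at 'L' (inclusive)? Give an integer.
Subtree rooted at L contains: J, L
Count = 2

Answer: 2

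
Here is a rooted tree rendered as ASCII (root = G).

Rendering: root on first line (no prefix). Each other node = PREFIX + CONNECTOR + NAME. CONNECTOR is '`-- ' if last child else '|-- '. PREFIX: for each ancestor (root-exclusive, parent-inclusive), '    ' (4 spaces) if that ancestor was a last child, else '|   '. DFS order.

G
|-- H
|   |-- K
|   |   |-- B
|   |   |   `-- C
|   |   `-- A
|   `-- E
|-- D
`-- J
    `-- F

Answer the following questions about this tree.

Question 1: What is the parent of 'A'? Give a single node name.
Scan adjacency: A appears as child of K

Answer: K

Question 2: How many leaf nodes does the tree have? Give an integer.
Leaves (nodes with no children): A, C, D, E, F

Answer: 5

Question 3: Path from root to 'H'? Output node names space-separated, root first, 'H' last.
Answer: G H

Derivation:
Walk down from root: G -> H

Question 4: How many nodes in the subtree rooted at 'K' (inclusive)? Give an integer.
Answer: 4

Derivation:
Subtree rooted at K contains: A, B, C, K
Count = 4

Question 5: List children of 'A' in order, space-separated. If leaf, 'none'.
Node A's children (from adjacency): (leaf)

Answer: none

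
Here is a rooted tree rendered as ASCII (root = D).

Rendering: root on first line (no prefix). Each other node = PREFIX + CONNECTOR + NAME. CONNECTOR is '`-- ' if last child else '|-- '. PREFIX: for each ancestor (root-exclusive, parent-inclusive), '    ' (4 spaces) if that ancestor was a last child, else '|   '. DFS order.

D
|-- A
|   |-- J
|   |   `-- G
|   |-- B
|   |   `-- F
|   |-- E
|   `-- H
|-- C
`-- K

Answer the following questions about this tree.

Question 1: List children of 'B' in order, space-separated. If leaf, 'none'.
Answer: F

Derivation:
Node B's children (from adjacency): F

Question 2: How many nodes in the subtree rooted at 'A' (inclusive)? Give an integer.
Subtree rooted at A contains: A, B, E, F, G, H, J
Count = 7

Answer: 7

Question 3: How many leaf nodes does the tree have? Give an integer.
Leaves (nodes with no children): C, E, F, G, H, K

Answer: 6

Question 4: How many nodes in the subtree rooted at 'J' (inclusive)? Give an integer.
Subtree rooted at J contains: G, J
Count = 2

Answer: 2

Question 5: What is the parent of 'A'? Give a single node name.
Scan adjacency: A appears as child of D

Answer: D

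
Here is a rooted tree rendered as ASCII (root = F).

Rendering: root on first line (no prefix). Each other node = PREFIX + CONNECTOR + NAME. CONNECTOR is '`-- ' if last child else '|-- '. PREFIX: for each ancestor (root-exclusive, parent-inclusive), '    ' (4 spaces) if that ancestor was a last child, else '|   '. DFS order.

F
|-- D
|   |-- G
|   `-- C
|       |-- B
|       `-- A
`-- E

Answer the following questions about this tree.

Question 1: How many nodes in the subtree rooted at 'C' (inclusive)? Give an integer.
Subtree rooted at C contains: A, B, C
Count = 3

Answer: 3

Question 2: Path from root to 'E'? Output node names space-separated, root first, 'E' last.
Answer: F E

Derivation:
Walk down from root: F -> E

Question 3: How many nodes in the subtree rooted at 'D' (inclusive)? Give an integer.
Subtree rooted at D contains: A, B, C, D, G
Count = 5

Answer: 5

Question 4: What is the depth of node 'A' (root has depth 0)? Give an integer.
Path from root to A: F -> D -> C -> A
Depth = number of edges = 3

Answer: 3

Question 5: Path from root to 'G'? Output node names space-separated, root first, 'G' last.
Walk down from root: F -> D -> G

Answer: F D G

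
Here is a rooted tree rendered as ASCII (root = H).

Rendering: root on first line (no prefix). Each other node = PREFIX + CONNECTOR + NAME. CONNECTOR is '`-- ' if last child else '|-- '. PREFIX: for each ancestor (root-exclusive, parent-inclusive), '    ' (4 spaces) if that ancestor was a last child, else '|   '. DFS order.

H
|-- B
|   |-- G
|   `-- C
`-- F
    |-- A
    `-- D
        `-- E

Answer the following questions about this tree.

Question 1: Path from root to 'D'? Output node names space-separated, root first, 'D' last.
Answer: H F D

Derivation:
Walk down from root: H -> F -> D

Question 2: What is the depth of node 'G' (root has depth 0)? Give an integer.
Answer: 2

Derivation:
Path from root to G: H -> B -> G
Depth = number of edges = 2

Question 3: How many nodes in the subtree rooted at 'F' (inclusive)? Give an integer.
Answer: 4

Derivation:
Subtree rooted at F contains: A, D, E, F
Count = 4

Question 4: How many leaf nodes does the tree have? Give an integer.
Answer: 4

Derivation:
Leaves (nodes with no children): A, C, E, G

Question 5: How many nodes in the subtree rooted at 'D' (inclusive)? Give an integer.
Answer: 2

Derivation:
Subtree rooted at D contains: D, E
Count = 2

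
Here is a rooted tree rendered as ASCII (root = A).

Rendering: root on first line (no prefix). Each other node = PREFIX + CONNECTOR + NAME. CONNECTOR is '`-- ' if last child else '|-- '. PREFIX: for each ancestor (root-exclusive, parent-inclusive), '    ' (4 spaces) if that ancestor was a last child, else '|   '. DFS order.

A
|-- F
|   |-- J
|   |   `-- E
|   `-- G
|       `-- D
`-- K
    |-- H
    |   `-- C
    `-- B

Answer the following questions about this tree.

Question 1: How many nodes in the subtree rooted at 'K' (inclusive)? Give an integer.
Answer: 4

Derivation:
Subtree rooted at K contains: B, C, H, K
Count = 4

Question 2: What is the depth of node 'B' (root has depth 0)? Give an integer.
Path from root to B: A -> K -> B
Depth = number of edges = 2

Answer: 2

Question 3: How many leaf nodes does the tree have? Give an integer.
Answer: 4

Derivation:
Leaves (nodes with no children): B, C, D, E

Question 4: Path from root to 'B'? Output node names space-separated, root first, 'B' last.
Answer: A K B

Derivation:
Walk down from root: A -> K -> B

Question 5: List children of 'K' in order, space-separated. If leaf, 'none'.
Node K's children (from adjacency): H, B

Answer: H B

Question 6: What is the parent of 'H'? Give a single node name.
Answer: K

Derivation:
Scan adjacency: H appears as child of K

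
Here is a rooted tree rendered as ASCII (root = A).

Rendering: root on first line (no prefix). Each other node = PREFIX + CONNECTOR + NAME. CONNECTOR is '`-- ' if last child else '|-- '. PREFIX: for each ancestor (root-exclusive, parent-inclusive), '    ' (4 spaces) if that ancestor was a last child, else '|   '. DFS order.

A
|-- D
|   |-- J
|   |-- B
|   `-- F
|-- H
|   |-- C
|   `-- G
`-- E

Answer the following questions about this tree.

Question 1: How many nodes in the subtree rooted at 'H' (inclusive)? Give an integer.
Subtree rooted at H contains: C, G, H
Count = 3

Answer: 3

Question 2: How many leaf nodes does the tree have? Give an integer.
Answer: 6

Derivation:
Leaves (nodes with no children): B, C, E, F, G, J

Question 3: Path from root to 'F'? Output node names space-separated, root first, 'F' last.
Walk down from root: A -> D -> F

Answer: A D F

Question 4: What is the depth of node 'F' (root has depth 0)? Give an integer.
Path from root to F: A -> D -> F
Depth = number of edges = 2

Answer: 2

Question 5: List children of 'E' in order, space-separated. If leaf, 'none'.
Answer: none

Derivation:
Node E's children (from adjacency): (leaf)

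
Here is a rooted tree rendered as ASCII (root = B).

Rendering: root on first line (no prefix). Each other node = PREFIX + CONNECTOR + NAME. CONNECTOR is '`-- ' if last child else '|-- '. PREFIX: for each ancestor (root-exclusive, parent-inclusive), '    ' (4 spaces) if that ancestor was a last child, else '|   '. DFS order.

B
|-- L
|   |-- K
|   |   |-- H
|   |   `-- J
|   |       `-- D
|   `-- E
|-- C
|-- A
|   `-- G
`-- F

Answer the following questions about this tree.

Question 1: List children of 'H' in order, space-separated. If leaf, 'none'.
Answer: none

Derivation:
Node H's children (from adjacency): (leaf)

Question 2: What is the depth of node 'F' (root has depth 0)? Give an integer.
Path from root to F: B -> F
Depth = number of edges = 1

Answer: 1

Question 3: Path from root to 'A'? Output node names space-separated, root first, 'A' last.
Answer: B A

Derivation:
Walk down from root: B -> A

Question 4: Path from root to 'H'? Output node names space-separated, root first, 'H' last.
Walk down from root: B -> L -> K -> H

Answer: B L K H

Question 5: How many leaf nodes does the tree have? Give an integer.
Leaves (nodes with no children): C, D, E, F, G, H

Answer: 6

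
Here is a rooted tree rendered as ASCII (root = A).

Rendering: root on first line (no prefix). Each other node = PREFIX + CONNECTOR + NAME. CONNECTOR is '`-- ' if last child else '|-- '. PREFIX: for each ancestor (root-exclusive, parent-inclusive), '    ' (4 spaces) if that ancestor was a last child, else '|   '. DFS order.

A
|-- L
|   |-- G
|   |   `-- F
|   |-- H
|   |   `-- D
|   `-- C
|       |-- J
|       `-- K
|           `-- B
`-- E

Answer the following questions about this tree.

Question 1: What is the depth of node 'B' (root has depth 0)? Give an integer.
Answer: 4

Derivation:
Path from root to B: A -> L -> C -> K -> B
Depth = number of edges = 4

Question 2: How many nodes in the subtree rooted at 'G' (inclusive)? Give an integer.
Subtree rooted at G contains: F, G
Count = 2

Answer: 2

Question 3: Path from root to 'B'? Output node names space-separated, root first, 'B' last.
Walk down from root: A -> L -> C -> K -> B

Answer: A L C K B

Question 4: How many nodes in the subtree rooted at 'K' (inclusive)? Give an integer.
Answer: 2

Derivation:
Subtree rooted at K contains: B, K
Count = 2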